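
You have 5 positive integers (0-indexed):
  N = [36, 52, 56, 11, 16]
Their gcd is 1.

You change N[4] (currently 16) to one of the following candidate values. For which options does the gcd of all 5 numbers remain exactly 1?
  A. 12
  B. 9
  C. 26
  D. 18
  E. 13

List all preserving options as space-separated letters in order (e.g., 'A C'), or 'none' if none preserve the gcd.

Old gcd = 1; gcd of others (without N[4]) = 1
New gcd for candidate v: gcd(1, v). Preserves old gcd iff gcd(1, v) = 1.
  Option A: v=12, gcd(1,12)=1 -> preserves
  Option B: v=9, gcd(1,9)=1 -> preserves
  Option C: v=26, gcd(1,26)=1 -> preserves
  Option D: v=18, gcd(1,18)=1 -> preserves
  Option E: v=13, gcd(1,13)=1 -> preserves

Answer: A B C D E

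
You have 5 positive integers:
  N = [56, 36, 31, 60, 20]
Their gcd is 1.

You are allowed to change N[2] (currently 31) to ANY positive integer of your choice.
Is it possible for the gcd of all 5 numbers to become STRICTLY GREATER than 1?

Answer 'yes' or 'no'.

Current gcd = 1
gcd of all OTHER numbers (without N[2]=31): gcd([56, 36, 60, 20]) = 4
The new gcd after any change is gcd(4, new_value).
This can be at most 4.
Since 4 > old gcd 1, the gcd CAN increase (e.g., set N[2] = 4).

Answer: yes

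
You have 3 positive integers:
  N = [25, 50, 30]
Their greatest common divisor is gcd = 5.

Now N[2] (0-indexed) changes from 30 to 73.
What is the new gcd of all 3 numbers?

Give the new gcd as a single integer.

Numbers: [25, 50, 30], gcd = 5
Change: index 2, 30 -> 73
gcd of the OTHER numbers (without index 2): gcd([25, 50]) = 25
New gcd = gcd(g_others, new_val) = gcd(25, 73) = 1

Answer: 1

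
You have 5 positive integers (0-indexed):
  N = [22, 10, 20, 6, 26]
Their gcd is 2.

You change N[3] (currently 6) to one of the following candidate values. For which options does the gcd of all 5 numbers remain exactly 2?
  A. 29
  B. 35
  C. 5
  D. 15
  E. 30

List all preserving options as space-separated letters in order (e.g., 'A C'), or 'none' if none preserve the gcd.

Old gcd = 2; gcd of others (without N[3]) = 2
New gcd for candidate v: gcd(2, v). Preserves old gcd iff gcd(2, v) = 2.
  Option A: v=29, gcd(2,29)=1 -> changes
  Option B: v=35, gcd(2,35)=1 -> changes
  Option C: v=5, gcd(2,5)=1 -> changes
  Option D: v=15, gcd(2,15)=1 -> changes
  Option E: v=30, gcd(2,30)=2 -> preserves

Answer: E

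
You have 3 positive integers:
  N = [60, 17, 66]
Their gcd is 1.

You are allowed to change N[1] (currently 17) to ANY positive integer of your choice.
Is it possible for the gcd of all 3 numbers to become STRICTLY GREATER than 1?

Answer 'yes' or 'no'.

Current gcd = 1
gcd of all OTHER numbers (without N[1]=17): gcd([60, 66]) = 6
The new gcd after any change is gcd(6, new_value).
This can be at most 6.
Since 6 > old gcd 1, the gcd CAN increase (e.g., set N[1] = 6).

Answer: yes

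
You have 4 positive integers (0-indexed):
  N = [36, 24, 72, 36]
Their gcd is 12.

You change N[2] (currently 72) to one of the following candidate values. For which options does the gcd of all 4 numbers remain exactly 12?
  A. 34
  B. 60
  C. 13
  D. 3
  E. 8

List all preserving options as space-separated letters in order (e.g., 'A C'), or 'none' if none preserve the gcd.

Answer: B

Derivation:
Old gcd = 12; gcd of others (without N[2]) = 12
New gcd for candidate v: gcd(12, v). Preserves old gcd iff gcd(12, v) = 12.
  Option A: v=34, gcd(12,34)=2 -> changes
  Option B: v=60, gcd(12,60)=12 -> preserves
  Option C: v=13, gcd(12,13)=1 -> changes
  Option D: v=3, gcd(12,3)=3 -> changes
  Option E: v=8, gcd(12,8)=4 -> changes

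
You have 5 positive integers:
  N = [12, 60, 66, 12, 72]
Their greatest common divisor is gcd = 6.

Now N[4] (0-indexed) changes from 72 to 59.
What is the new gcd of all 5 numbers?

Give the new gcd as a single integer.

Answer: 1

Derivation:
Numbers: [12, 60, 66, 12, 72], gcd = 6
Change: index 4, 72 -> 59
gcd of the OTHER numbers (without index 4): gcd([12, 60, 66, 12]) = 6
New gcd = gcd(g_others, new_val) = gcd(6, 59) = 1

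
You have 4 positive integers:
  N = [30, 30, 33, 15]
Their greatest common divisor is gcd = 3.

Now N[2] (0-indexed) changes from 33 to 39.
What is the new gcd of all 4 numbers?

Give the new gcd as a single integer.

Answer: 3

Derivation:
Numbers: [30, 30, 33, 15], gcd = 3
Change: index 2, 33 -> 39
gcd of the OTHER numbers (without index 2): gcd([30, 30, 15]) = 15
New gcd = gcd(g_others, new_val) = gcd(15, 39) = 3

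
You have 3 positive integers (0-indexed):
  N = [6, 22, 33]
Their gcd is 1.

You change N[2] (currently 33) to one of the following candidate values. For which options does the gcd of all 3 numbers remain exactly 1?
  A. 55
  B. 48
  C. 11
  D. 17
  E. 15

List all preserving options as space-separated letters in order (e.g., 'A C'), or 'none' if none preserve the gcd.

Old gcd = 1; gcd of others (without N[2]) = 2
New gcd for candidate v: gcd(2, v). Preserves old gcd iff gcd(2, v) = 1.
  Option A: v=55, gcd(2,55)=1 -> preserves
  Option B: v=48, gcd(2,48)=2 -> changes
  Option C: v=11, gcd(2,11)=1 -> preserves
  Option D: v=17, gcd(2,17)=1 -> preserves
  Option E: v=15, gcd(2,15)=1 -> preserves

Answer: A C D E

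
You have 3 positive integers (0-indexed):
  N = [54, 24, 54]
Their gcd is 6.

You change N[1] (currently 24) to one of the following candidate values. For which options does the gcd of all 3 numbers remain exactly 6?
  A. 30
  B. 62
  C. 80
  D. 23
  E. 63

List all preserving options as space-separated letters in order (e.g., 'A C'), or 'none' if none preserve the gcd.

Answer: A

Derivation:
Old gcd = 6; gcd of others (without N[1]) = 54
New gcd for candidate v: gcd(54, v). Preserves old gcd iff gcd(54, v) = 6.
  Option A: v=30, gcd(54,30)=6 -> preserves
  Option B: v=62, gcd(54,62)=2 -> changes
  Option C: v=80, gcd(54,80)=2 -> changes
  Option D: v=23, gcd(54,23)=1 -> changes
  Option E: v=63, gcd(54,63)=9 -> changes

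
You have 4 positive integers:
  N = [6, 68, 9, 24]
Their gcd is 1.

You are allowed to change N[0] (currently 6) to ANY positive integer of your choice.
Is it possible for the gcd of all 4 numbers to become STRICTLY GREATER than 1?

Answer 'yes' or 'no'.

Current gcd = 1
gcd of all OTHER numbers (without N[0]=6): gcd([68, 9, 24]) = 1
The new gcd after any change is gcd(1, new_value).
This can be at most 1.
Since 1 = old gcd 1, the gcd can only stay the same or decrease.

Answer: no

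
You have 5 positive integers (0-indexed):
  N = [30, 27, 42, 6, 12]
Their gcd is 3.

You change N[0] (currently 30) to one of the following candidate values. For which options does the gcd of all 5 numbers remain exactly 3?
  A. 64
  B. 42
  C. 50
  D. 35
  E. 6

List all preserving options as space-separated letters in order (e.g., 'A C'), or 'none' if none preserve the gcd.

Answer: B E

Derivation:
Old gcd = 3; gcd of others (without N[0]) = 3
New gcd for candidate v: gcd(3, v). Preserves old gcd iff gcd(3, v) = 3.
  Option A: v=64, gcd(3,64)=1 -> changes
  Option B: v=42, gcd(3,42)=3 -> preserves
  Option C: v=50, gcd(3,50)=1 -> changes
  Option D: v=35, gcd(3,35)=1 -> changes
  Option E: v=6, gcd(3,6)=3 -> preserves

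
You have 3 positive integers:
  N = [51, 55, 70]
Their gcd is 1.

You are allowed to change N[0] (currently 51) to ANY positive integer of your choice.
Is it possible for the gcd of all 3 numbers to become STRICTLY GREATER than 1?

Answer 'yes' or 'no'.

Answer: yes

Derivation:
Current gcd = 1
gcd of all OTHER numbers (without N[0]=51): gcd([55, 70]) = 5
The new gcd after any change is gcd(5, new_value).
This can be at most 5.
Since 5 > old gcd 1, the gcd CAN increase (e.g., set N[0] = 5).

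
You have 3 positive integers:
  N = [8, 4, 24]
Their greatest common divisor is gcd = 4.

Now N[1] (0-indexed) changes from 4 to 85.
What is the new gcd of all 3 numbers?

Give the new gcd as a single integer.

Numbers: [8, 4, 24], gcd = 4
Change: index 1, 4 -> 85
gcd of the OTHER numbers (without index 1): gcd([8, 24]) = 8
New gcd = gcd(g_others, new_val) = gcd(8, 85) = 1

Answer: 1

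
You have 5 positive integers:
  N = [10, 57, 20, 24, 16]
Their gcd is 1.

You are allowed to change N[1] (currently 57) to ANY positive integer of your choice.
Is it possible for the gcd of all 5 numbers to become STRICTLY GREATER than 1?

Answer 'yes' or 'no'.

Answer: yes

Derivation:
Current gcd = 1
gcd of all OTHER numbers (without N[1]=57): gcd([10, 20, 24, 16]) = 2
The new gcd after any change is gcd(2, new_value).
This can be at most 2.
Since 2 > old gcd 1, the gcd CAN increase (e.g., set N[1] = 2).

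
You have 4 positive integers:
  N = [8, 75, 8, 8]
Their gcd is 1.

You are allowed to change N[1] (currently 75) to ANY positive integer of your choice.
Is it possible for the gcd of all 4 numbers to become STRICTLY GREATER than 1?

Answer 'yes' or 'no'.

Current gcd = 1
gcd of all OTHER numbers (without N[1]=75): gcd([8, 8, 8]) = 8
The new gcd after any change is gcd(8, new_value).
This can be at most 8.
Since 8 > old gcd 1, the gcd CAN increase (e.g., set N[1] = 8).

Answer: yes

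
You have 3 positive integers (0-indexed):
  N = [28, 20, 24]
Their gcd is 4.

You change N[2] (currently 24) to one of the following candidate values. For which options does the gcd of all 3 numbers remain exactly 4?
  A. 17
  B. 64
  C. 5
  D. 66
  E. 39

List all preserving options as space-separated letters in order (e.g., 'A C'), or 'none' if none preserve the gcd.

Old gcd = 4; gcd of others (without N[2]) = 4
New gcd for candidate v: gcd(4, v). Preserves old gcd iff gcd(4, v) = 4.
  Option A: v=17, gcd(4,17)=1 -> changes
  Option B: v=64, gcd(4,64)=4 -> preserves
  Option C: v=5, gcd(4,5)=1 -> changes
  Option D: v=66, gcd(4,66)=2 -> changes
  Option E: v=39, gcd(4,39)=1 -> changes

Answer: B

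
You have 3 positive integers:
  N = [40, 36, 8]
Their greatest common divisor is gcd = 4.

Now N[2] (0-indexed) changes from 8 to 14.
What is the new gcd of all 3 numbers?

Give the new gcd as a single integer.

Answer: 2

Derivation:
Numbers: [40, 36, 8], gcd = 4
Change: index 2, 8 -> 14
gcd of the OTHER numbers (without index 2): gcd([40, 36]) = 4
New gcd = gcd(g_others, new_val) = gcd(4, 14) = 2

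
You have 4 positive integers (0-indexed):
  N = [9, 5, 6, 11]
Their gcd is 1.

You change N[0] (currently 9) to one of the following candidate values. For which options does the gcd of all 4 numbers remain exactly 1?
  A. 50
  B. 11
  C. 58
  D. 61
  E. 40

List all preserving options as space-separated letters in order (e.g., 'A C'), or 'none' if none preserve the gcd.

Answer: A B C D E

Derivation:
Old gcd = 1; gcd of others (without N[0]) = 1
New gcd for candidate v: gcd(1, v). Preserves old gcd iff gcd(1, v) = 1.
  Option A: v=50, gcd(1,50)=1 -> preserves
  Option B: v=11, gcd(1,11)=1 -> preserves
  Option C: v=58, gcd(1,58)=1 -> preserves
  Option D: v=61, gcd(1,61)=1 -> preserves
  Option E: v=40, gcd(1,40)=1 -> preserves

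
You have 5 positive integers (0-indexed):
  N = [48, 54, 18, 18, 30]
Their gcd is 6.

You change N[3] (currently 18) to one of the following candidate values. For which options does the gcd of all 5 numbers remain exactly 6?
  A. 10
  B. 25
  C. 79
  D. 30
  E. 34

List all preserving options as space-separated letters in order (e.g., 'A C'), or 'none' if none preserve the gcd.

Answer: D

Derivation:
Old gcd = 6; gcd of others (without N[3]) = 6
New gcd for candidate v: gcd(6, v). Preserves old gcd iff gcd(6, v) = 6.
  Option A: v=10, gcd(6,10)=2 -> changes
  Option B: v=25, gcd(6,25)=1 -> changes
  Option C: v=79, gcd(6,79)=1 -> changes
  Option D: v=30, gcd(6,30)=6 -> preserves
  Option E: v=34, gcd(6,34)=2 -> changes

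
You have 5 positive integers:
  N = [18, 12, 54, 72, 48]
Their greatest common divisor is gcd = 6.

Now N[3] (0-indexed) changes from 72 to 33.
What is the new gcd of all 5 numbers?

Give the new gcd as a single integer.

Answer: 3

Derivation:
Numbers: [18, 12, 54, 72, 48], gcd = 6
Change: index 3, 72 -> 33
gcd of the OTHER numbers (without index 3): gcd([18, 12, 54, 48]) = 6
New gcd = gcd(g_others, new_val) = gcd(6, 33) = 3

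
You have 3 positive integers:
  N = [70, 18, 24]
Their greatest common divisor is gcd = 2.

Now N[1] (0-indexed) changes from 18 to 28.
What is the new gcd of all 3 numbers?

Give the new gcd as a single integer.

Answer: 2

Derivation:
Numbers: [70, 18, 24], gcd = 2
Change: index 1, 18 -> 28
gcd of the OTHER numbers (without index 1): gcd([70, 24]) = 2
New gcd = gcd(g_others, new_val) = gcd(2, 28) = 2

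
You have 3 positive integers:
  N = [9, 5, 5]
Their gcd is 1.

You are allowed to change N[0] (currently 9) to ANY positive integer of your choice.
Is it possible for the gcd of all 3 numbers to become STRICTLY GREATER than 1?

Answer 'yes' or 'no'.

Current gcd = 1
gcd of all OTHER numbers (without N[0]=9): gcd([5, 5]) = 5
The new gcd after any change is gcd(5, new_value).
This can be at most 5.
Since 5 > old gcd 1, the gcd CAN increase (e.g., set N[0] = 5).

Answer: yes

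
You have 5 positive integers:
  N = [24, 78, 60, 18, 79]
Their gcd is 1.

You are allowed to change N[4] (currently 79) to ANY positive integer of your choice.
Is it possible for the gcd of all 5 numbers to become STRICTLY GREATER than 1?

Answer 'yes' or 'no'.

Current gcd = 1
gcd of all OTHER numbers (without N[4]=79): gcd([24, 78, 60, 18]) = 6
The new gcd after any change is gcd(6, new_value).
This can be at most 6.
Since 6 > old gcd 1, the gcd CAN increase (e.g., set N[4] = 6).

Answer: yes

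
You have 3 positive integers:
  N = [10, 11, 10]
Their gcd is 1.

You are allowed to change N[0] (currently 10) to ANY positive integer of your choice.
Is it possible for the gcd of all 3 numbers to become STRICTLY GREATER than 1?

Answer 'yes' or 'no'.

Current gcd = 1
gcd of all OTHER numbers (without N[0]=10): gcd([11, 10]) = 1
The new gcd after any change is gcd(1, new_value).
This can be at most 1.
Since 1 = old gcd 1, the gcd can only stay the same or decrease.

Answer: no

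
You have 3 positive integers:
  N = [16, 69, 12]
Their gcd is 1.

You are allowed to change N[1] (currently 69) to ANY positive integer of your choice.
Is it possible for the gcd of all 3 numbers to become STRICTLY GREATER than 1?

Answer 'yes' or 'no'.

Answer: yes

Derivation:
Current gcd = 1
gcd of all OTHER numbers (without N[1]=69): gcd([16, 12]) = 4
The new gcd after any change is gcd(4, new_value).
This can be at most 4.
Since 4 > old gcd 1, the gcd CAN increase (e.g., set N[1] = 4).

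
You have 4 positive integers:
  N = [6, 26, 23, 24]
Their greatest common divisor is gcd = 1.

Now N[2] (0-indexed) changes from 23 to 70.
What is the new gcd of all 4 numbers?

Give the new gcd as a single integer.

Answer: 2

Derivation:
Numbers: [6, 26, 23, 24], gcd = 1
Change: index 2, 23 -> 70
gcd of the OTHER numbers (without index 2): gcd([6, 26, 24]) = 2
New gcd = gcd(g_others, new_val) = gcd(2, 70) = 2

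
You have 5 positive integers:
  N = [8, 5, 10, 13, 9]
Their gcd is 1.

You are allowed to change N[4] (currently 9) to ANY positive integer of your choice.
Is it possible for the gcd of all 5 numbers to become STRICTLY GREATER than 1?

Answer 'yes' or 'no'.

Current gcd = 1
gcd of all OTHER numbers (without N[4]=9): gcd([8, 5, 10, 13]) = 1
The new gcd after any change is gcd(1, new_value).
This can be at most 1.
Since 1 = old gcd 1, the gcd can only stay the same or decrease.

Answer: no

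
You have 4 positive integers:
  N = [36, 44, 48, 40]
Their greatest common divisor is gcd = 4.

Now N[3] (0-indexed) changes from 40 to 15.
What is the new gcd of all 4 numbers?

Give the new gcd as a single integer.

Numbers: [36, 44, 48, 40], gcd = 4
Change: index 3, 40 -> 15
gcd of the OTHER numbers (without index 3): gcd([36, 44, 48]) = 4
New gcd = gcd(g_others, new_val) = gcd(4, 15) = 1

Answer: 1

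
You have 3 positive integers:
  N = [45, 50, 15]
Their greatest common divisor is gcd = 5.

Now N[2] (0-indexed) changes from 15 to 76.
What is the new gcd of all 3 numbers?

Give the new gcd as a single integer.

Answer: 1

Derivation:
Numbers: [45, 50, 15], gcd = 5
Change: index 2, 15 -> 76
gcd of the OTHER numbers (without index 2): gcd([45, 50]) = 5
New gcd = gcd(g_others, new_val) = gcd(5, 76) = 1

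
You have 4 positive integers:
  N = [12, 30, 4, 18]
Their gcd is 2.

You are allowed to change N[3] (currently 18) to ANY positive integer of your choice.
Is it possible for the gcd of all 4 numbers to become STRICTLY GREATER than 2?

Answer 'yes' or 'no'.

Current gcd = 2
gcd of all OTHER numbers (without N[3]=18): gcd([12, 30, 4]) = 2
The new gcd after any change is gcd(2, new_value).
This can be at most 2.
Since 2 = old gcd 2, the gcd can only stay the same or decrease.

Answer: no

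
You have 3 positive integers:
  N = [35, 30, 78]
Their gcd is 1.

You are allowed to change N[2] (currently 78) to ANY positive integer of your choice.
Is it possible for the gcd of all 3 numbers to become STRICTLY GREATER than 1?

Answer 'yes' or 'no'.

Current gcd = 1
gcd of all OTHER numbers (without N[2]=78): gcd([35, 30]) = 5
The new gcd after any change is gcd(5, new_value).
This can be at most 5.
Since 5 > old gcd 1, the gcd CAN increase (e.g., set N[2] = 5).

Answer: yes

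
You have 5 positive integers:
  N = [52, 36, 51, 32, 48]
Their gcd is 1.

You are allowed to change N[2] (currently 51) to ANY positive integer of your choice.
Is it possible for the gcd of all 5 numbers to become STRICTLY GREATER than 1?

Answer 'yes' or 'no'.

Current gcd = 1
gcd of all OTHER numbers (without N[2]=51): gcd([52, 36, 32, 48]) = 4
The new gcd after any change is gcd(4, new_value).
This can be at most 4.
Since 4 > old gcd 1, the gcd CAN increase (e.g., set N[2] = 4).

Answer: yes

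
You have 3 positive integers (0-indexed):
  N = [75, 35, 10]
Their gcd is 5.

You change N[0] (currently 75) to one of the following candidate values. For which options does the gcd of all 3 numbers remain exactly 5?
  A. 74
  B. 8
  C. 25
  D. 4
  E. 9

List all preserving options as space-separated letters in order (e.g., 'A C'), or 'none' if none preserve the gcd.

Old gcd = 5; gcd of others (without N[0]) = 5
New gcd for candidate v: gcd(5, v). Preserves old gcd iff gcd(5, v) = 5.
  Option A: v=74, gcd(5,74)=1 -> changes
  Option B: v=8, gcd(5,8)=1 -> changes
  Option C: v=25, gcd(5,25)=5 -> preserves
  Option D: v=4, gcd(5,4)=1 -> changes
  Option E: v=9, gcd(5,9)=1 -> changes

Answer: C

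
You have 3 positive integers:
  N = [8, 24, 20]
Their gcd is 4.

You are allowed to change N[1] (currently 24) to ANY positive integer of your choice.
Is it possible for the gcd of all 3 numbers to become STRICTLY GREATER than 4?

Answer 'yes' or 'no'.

Answer: no

Derivation:
Current gcd = 4
gcd of all OTHER numbers (without N[1]=24): gcd([8, 20]) = 4
The new gcd after any change is gcd(4, new_value).
This can be at most 4.
Since 4 = old gcd 4, the gcd can only stay the same or decrease.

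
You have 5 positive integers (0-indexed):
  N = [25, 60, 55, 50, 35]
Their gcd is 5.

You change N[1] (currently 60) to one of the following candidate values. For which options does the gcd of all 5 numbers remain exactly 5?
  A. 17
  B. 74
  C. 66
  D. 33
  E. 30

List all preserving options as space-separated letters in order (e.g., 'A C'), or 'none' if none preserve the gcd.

Old gcd = 5; gcd of others (without N[1]) = 5
New gcd for candidate v: gcd(5, v). Preserves old gcd iff gcd(5, v) = 5.
  Option A: v=17, gcd(5,17)=1 -> changes
  Option B: v=74, gcd(5,74)=1 -> changes
  Option C: v=66, gcd(5,66)=1 -> changes
  Option D: v=33, gcd(5,33)=1 -> changes
  Option E: v=30, gcd(5,30)=5 -> preserves

Answer: E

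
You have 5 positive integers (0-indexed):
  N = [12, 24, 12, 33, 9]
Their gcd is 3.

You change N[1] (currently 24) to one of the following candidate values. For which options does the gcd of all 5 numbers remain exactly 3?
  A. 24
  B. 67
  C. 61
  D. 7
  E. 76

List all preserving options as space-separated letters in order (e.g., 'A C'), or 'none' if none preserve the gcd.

Old gcd = 3; gcd of others (without N[1]) = 3
New gcd for candidate v: gcd(3, v). Preserves old gcd iff gcd(3, v) = 3.
  Option A: v=24, gcd(3,24)=3 -> preserves
  Option B: v=67, gcd(3,67)=1 -> changes
  Option C: v=61, gcd(3,61)=1 -> changes
  Option D: v=7, gcd(3,7)=1 -> changes
  Option E: v=76, gcd(3,76)=1 -> changes

Answer: A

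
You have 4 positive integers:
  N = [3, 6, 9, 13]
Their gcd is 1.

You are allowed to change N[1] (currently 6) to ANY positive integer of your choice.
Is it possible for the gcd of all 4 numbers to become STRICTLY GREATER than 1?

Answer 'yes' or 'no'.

Answer: no

Derivation:
Current gcd = 1
gcd of all OTHER numbers (without N[1]=6): gcd([3, 9, 13]) = 1
The new gcd after any change is gcd(1, new_value).
This can be at most 1.
Since 1 = old gcd 1, the gcd can only stay the same or decrease.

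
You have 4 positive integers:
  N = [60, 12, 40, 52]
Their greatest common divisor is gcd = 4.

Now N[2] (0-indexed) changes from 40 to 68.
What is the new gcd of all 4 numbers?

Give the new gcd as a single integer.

Answer: 4

Derivation:
Numbers: [60, 12, 40, 52], gcd = 4
Change: index 2, 40 -> 68
gcd of the OTHER numbers (without index 2): gcd([60, 12, 52]) = 4
New gcd = gcd(g_others, new_val) = gcd(4, 68) = 4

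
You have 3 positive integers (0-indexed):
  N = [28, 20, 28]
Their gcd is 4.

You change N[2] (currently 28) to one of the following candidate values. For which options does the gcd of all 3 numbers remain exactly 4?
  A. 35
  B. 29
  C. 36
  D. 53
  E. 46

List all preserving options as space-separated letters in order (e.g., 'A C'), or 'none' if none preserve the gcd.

Old gcd = 4; gcd of others (without N[2]) = 4
New gcd for candidate v: gcd(4, v). Preserves old gcd iff gcd(4, v) = 4.
  Option A: v=35, gcd(4,35)=1 -> changes
  Option B: v=29, gcd(4,29)=1 -> changes
  Option C: v=36, gcd(4,36)=4 -> preserves
  Option D: v=53, gcd(4,53)=1 -> changes
  Option E: v=46, gcd(4,46)=2 -> changes

Answer: C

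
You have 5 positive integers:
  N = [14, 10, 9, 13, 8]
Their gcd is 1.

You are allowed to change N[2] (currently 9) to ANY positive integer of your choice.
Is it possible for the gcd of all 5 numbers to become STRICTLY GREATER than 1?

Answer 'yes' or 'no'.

Answer: no

Derivation:
Current gcd = 1
gcd of all OTHER numbers (without N[2]=9): gcd([14, 10, 13, 8]) = 1
The new gcd after any change is gcd(1, new_value).
This can be at most 1.
Since 1 = old gcd 1, the gcd can only stay the same or decrease.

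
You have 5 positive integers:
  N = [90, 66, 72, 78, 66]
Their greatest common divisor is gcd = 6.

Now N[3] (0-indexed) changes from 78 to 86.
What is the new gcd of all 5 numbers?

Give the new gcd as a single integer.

Numbers: [90, 66, 72, 78, 66], gcd = 6
Change: index 3, 78 -> 86
gcd of the OTHER numbers (without index 3): gcd([90, 66, 72, 66]) = 6
New gcd = gcd(g_others, new_val) = gcd(6, 86) = 2

Answer: 2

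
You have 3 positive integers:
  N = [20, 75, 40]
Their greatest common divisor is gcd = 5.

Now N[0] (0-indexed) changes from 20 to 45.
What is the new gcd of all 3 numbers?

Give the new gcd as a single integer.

Answer: 5

Derivation:
Numbers: [20, 75, 40], gcd = 5
Change: index 0, 20 -> 45
gcd of the OTHER numbers (without index 0): gcd([75, 40]) = 5
New gcd = gcd(g_others, new_val) = gcd(5, 45) = 5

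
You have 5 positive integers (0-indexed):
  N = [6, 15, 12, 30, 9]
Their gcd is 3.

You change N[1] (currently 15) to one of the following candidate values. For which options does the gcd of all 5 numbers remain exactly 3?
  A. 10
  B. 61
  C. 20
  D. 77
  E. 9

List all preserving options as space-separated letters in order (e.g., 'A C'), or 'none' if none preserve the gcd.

Old gcd = 3; gcd of others (without N[1]) = 3
New gcd for candidate v: gcd(3, v). Preserves old gcd iff gcd(3, v) = 3.
  Option A: v=10, gcd(3,10)=1 -> changes
  Option B: v=61, gcd(3,61)=1 -> changes
  Option C: v=20, gcd(3,20)=1 -> changes
  Option D: v=77, gcd(3,77)=1 -> changes
  Option E: v=9, gcd(3,9)=3 -> preserves

Answer: E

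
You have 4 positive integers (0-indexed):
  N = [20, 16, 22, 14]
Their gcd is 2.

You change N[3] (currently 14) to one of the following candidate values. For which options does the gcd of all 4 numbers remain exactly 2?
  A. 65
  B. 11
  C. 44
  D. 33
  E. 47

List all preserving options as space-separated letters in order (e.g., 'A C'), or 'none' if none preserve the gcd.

Old gcd = 2; gcd of others (without N[3]) = 2
New gcd for candidate v: gcd(2, v). Preserves old gcd iff gcd(2, v) = 2.
  Option A: v=65, gcd(2,65)=1 -> changes
  Option B: v=11, gcd(2,11)=1 -> changes
  Option C: v=44, gcd(2,44)=2 -> preserves
  Option D: v=33, gcd(2,33)=1 -> changes
  Option E: v=47, gcd(2,47)=1 -> changes

Answer: C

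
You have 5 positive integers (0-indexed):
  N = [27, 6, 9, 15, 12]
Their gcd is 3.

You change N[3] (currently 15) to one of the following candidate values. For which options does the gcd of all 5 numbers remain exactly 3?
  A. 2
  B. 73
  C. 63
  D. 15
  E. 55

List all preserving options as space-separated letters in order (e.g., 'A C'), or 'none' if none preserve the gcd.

Answer: C D

Derivation:
Old gcd = 3; gcd of others (without N[3]) = 3
New gcd for candidate v: gcd(3, v). Preserves old gcd iff gcd(3, v) = 3.
  Option A: v=2, gcd(3,2)=1 -> changes
  Option B: v=73, gcd(3,73)=1 -> changes
  Option C: v=63, gcd(3,63)=3 -> preserves
  Option D: v=15, gcd(3,15)=3 -> preserves
  Option E: v=55, gcd(3,55)=1 -> changes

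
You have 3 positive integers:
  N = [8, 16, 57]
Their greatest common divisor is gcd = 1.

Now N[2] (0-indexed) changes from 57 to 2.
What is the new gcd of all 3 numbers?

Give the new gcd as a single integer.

Answer: 2

Derivation:
Numbers: [8, 16, 57], gcd = 1
Change: index 2, 57 -> 2
gcd of the OTHER numbers (without index 2): gcd([8, 16]) = 8
New gcd = gcd(g_others, new_val) = gcd(8, 2) = 2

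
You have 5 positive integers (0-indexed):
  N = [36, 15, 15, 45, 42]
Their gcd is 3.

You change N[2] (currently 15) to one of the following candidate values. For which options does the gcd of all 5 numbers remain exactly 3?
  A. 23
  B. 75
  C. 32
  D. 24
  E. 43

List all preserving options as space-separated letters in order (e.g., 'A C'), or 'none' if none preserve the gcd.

Old gcd = 3; gcd of others (without N[2]) = 3
New gcd for candidate v: gcd(3, v). Preserves old gcd iff gcd(3, v) = 3.
  Option A: v=23, gcd(3,23)=1 -> changes
  Option B: v=75, gcd(3,75)=3 -> preserves
  Option C: v=32, gcd(3,32)=1 -> changes
  Option D: v=24, gcd(3,24)=3 -> preserves
  Option E: v=43, gcd(3,43)=1 -> changes

Answer: B D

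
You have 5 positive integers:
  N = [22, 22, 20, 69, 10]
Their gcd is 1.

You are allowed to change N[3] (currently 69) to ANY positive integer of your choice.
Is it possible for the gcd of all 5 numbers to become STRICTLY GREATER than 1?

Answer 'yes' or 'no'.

Current gcd = 1
gcd of all OTHER numbers (without N[3]=69): gcd([22, 22, 20, 10]) = 2
The new gcd after any change is gcd(2, new_value).
This can be at most 2.
Since 2 > old gcd 1, the gcd CAN increase (e.g., set N[3] = 2).

Answer: yes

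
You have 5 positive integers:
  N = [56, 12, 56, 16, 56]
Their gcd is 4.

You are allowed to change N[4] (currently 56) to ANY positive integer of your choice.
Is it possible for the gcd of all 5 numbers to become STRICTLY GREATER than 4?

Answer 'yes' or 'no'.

Current gcd = 4
gcd of all OTHER numbers (without N[4]=56): gcd([56, 12, 56, 16]) = 4
The new gcd after any change is gcd(4, new_value).
This can be at most 4.
Since 4 = old gcd 4, the gcd can only stay the same or decrease.

Answer: no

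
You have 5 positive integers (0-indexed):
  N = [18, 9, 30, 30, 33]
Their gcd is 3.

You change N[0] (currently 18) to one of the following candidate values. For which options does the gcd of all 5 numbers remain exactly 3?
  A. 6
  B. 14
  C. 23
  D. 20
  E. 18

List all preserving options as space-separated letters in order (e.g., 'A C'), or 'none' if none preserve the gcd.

Answer: A E

Derivation:
Old gcd = 3; gcd of others (without N[0]) = 3
New gcd for candidate v: gcd(3, v). Preserves old gcd iff gcd(3, v) = 3.
  Option A: v=6, gcd(3,6)=3 -> preserves
  Option B: v=14, gcd(3,14)=1 -> changes
  Option C: v=23, gcd(3,23)=1 -> changes
  Option D: v=20, gcd(3,20)=1 -> changes
  Option E: v=18, gcd(3,18)=3 -> preserves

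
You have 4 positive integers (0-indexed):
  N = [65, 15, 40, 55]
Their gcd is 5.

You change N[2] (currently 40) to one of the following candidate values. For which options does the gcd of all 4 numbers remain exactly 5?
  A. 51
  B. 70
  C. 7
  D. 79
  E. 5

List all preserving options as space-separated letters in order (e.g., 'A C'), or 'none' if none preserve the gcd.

Answer: B E

Derivation:
Old gcd = 5; gcd of others (without N[2]) = 5
New gcd for candidate v: gcd(5, v). Preserves old gcd iff gcd(5, v) = 5.
  Option A: v=51, gcd(5,51)=1 -> changes
  Option B: v=70, gcd(5,70)=5 -> preserves
  Option C: v=7, gcd(5,7)=1 -> changes
  Option D: v=79, gcd(5,79)=1 -> changes
  Option E: v=5, gcd(5,5)=5 -> preserves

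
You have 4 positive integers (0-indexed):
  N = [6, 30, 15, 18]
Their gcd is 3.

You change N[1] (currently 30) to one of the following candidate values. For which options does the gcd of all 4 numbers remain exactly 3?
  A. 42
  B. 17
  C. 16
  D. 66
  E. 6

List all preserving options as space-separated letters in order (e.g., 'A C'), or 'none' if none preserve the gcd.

Answer: A D E

Derivation:
Old gcd = 3; gcd of others (without N[1]) = 3
New gcd for candidate v: gcd(3, v). Preserves old gcd iff gcd(3, v) = 3.
  Option A: v=42, gcd(3,42)=3 -> preserves
  Option B: v=17, gcd(3,17)=1 -> changes
  Option C: v=16, gcd(3,16)=1 -> changes
  Option D: v=66, gcd(3,66)=3 -> preserves
  Option E: v=6, gcd(3,6)=3 -> preserves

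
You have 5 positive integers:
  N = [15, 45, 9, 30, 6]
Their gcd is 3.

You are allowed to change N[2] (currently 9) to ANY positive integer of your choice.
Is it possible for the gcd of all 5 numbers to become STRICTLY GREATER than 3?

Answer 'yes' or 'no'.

Answer: no

Derivation:
Current gcd = 3
gcd of all OTHER numbers (without N[2]=9): gcd([15, 45, 30, 6]) = 3
The new gcd after any change is gcd(3, new_value).
This can be at most 3.
Since 3 = old gcd 3, the gcd can only stay the same or decrease.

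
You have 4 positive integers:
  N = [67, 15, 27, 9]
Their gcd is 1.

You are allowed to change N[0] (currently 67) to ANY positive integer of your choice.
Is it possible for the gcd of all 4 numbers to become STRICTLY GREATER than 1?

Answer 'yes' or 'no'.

Answer: yes

Derivation:
Current gcd = 1
gcd of all OTHER numbers (without N[0]=67): gcd([15, 27, 9]) = 3
The new gcd after any change is gcd(3, new_value).
This can be at most 3.
Since 3 > old gcd 1, the gcd CAN increase (e.g., set N[0] = 3).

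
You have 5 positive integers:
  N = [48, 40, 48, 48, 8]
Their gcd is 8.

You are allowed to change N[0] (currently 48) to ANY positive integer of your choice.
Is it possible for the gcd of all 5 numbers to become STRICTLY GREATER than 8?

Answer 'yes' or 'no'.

Answer: no

Derivation:
Current gcd = 8
gcd of all OTHER numbers (without N[0]=48): gcd([40, 48, 48, 8]) = 8
The new gcd after any change is gcd(8, new_value).
This can be at most 8.
Since 8 = old gcd 8, the gcd can only stay the same or decrease.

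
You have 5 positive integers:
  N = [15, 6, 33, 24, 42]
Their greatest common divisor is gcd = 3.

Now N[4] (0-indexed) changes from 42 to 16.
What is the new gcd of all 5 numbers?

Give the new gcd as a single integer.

Answer: 1

Derivation:
Numbers: [15, 6, 33, 24, 42], gcd = 3
Change: index 4, 42 -> 16
gcd of the OTHER numbers (without index 4): gcd([15, 6, 33, 24]) = 3
New gcd = gcd(g_others, new_val) = gcd(3, 16) = 1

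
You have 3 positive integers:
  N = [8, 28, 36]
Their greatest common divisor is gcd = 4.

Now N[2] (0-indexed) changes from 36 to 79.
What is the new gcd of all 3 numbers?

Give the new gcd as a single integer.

Answer: 1

Derivation:
Numbers: [8, 28, 36], gcd = 4
Change: index 2, 36 -> 79
gcd of the OTHER numbers (without index 2): gcd([8, 28]) = 4
New gcd = gcd(g_others, new_val) = gcd(4, 79) = 1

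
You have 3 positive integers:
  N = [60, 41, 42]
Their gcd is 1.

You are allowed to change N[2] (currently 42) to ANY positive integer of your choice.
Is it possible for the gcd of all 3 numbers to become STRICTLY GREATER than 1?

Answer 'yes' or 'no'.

Answer: no

Derivation:
Current gcd = 1
gcd of all OTHER numbers (without N[2]=42): gcd([60, 41]) = 1
The new gcd after any change is gcd(1, new_value).
This can be at most 1.
Since 1 = old gcd 1, the gcd can only stay the same or decrease.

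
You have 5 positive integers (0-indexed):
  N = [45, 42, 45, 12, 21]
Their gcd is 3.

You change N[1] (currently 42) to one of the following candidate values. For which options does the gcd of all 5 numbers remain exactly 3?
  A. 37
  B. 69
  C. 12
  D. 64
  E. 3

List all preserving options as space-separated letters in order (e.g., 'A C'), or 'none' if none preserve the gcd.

Old gcd = 3; gcd of others (without N[1]) = 3
New gcd for candidate v: gcd(3, v). Preserves old gcd iff gcd(3, v) = 3.
  Option A: v=37, gcd(3,37)=1 -> changes
  Option B: v=69, gcd(3,69)=3 -> preserves
  Option C: v=12, gcd(3,12)=3 -> preserves
  Option D: v=64, gcd(3,64)=1 -> changes
  Option E: v=3, gcd(3,3)=3 -> preserves

Answer: B C E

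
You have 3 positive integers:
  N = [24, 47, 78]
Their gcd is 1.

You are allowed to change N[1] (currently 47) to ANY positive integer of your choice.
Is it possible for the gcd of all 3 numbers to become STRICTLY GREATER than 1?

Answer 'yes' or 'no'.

Answer: yes

Derivation:
Current gcd = 1
gcd of all OTHER numbers (without N[1]=47): gcd([24, 78]) = 6
The new gcd after any change is gcd(6, new_value).
This can be at most 6.
Since 6 > old gcd 1, the gcd CAN increase (e.g., set N[1] = 6).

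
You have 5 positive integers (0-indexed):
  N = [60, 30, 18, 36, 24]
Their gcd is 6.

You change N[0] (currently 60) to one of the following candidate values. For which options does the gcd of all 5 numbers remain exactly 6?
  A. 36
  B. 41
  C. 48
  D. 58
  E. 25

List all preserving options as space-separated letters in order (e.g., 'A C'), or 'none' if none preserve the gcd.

Answer: A C

Derivation:
Old gcd = 6; gcd of others (without N[0]) = 6
New gcd for candidate v: gcd(6, v). Preserves old gcd iff gcd(6, v) = 6.
  Option A: v=36, gcd(6,36)=6 -> preserves
  Option B: v=41, gcd(6,41)=1 -> changes
  Option C: v=48, gcd(6,48)=6 -> preserves
  Option D: v=58, gcd(6,58)=2 -> changes
  Option E: v=25, gcd(6,25)=1 -> changes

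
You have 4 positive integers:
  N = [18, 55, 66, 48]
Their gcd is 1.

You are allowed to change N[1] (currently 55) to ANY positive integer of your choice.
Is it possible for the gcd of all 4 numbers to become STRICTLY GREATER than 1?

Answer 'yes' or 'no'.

Answer: yes

Derivation:
Current gcd = 1
gcd of all OTHER numbers (without N[1]=55): gcd([18, 66, 48]) = 6
The new gcd after any change is gcd(6, new_value).
This can be at most 6.
Since 6 > old gcd 1, the gcd CAN increase (e.g., set N[1] = 6).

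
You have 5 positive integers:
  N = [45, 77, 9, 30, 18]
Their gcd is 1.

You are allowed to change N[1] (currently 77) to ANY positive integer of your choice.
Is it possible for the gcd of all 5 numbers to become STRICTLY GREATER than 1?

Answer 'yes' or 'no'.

Answer: yes

Derivation:
Current gcd = 1
gcd of all OTHER numbers (without N[1]=77): gcd([45, 9, 30, 18]) = 3
The new gcd after any change is gcd(3, new_value).
This can be at most 3.
Since 3 > old gcd 1, the gcd CAN increase (e.g., set N[1] = 3).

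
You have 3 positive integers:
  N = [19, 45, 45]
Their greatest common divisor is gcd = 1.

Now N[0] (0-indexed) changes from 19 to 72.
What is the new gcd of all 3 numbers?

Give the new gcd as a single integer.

Numbers: [19, 45, 45], gcd = 1
Change: index 0, 19 -> 72
gcd of the OTHER numbers (without index 0): gcd([45, 45]) = 45
New gcd = gcd(g_others, new_val) = gcd(45, 72) = 9

Answer: 9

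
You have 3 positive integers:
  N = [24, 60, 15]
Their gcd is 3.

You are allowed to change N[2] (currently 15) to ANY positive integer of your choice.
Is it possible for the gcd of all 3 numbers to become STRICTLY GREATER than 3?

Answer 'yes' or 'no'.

Answer: yes

Derivation:
Current gcd = 3
gcd of all OTHER numbers (without N[2]=15): gcd([24, 60]) = 12
The new gcd after any change is gcd(12, new_value).
This can be at most 12.
Since 12 > old gcd 3, the gcd CAN increase (e.g., set N[2] = 12).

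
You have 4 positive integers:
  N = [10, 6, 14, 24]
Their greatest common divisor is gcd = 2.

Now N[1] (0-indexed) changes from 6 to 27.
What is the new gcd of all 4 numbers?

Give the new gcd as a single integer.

Numbers: [10, 6, 14, 24], gcd = 2
Change: index 1, 6 -> 27
gcd of the OTHER numbers (without index 1): gcd([10, 14, 24]) = 2
New gcd = gcd(g_others, new_val) = gcd(2, 27) = 1

Answer: 1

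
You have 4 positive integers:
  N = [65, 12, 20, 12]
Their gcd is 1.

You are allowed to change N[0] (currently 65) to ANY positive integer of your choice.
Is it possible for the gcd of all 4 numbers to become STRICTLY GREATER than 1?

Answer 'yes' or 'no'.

Current gcd = 1
gcd of all OTHER numbers (without N[0]=65): gcd([12, 20, 12]) = 4
The new gcd after any change is gcd(4, new_value).
This can be at most 4.
Since 4 > old gcd 1, the gcd CAN increase (e.g., set N[0] = 4).

Answer: yes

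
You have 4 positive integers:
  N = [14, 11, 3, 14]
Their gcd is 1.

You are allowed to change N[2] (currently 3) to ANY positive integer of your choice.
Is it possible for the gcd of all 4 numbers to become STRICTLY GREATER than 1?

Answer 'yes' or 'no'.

Current gcd = 1
gcd of all OTHER numbers (without N[2]=3): gcd([14, 11, 14]) = 1
The new gcd after any change is gcd(1, new_value).
This can be at most 1.
Since 1 = old gcd 1, the gcd can only stay the same or decrease.

Answer: no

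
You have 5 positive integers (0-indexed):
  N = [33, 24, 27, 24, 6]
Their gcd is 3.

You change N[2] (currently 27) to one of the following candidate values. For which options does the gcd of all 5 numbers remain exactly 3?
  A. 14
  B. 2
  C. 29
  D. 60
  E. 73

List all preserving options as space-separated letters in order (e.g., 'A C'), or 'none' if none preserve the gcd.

Answer: D

Derivation:
Old gcd = 3; gcd of others (without N[2]) = 3
New gcd for candidate v: gcd(3, v). Preserves old gcd iff gcd(3, v) = 3.
  Option A: v=14, gcd(3,14)=1 -> changes
  Option B: v=2, gcd(3,2)=1 -> changes
  Option C: v=29, gcd(3,29)=1 -> changes
  Option D: v=60, gcd(3,60)=3 -> preserves
  Option E: v=73, gcd(3,73)=1 -> changes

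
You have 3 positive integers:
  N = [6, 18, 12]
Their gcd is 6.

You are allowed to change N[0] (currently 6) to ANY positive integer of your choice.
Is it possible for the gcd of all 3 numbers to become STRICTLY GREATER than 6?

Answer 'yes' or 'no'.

Answer: no

Derivation:
Current gcd = 6
gcd of all OTHER numbers (without N[0]=6): gcd([18, 12]) = 6
The new gcd after any change is gcd(6, new_value).
This can be at most 6.
Since 6 = old gcd 6, the gcd can only stay the same or decrease.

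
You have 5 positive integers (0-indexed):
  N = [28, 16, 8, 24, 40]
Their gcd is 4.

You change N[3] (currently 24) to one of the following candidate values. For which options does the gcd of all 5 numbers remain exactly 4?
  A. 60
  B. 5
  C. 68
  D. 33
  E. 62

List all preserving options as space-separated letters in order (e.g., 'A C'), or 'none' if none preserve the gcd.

Old gcd = 4; gcd of others (without N[3]) = 4
New gcd for candidate v: gcd(4, v). Preserves old gcd iff gcd(4, v) = 4.
  Option A: v=60, gcd(4,60)=4 -> preserves
  Option B: v=5, gcd(4,5)=1 -> changes
  Option C: v=68, gcd(4,68)=4 -> preserves
  Option D: v=33, gcd(4,33)=1 -> changes
  Option E: v=62, gcd(4,62)=2 -> changes

Answer: A C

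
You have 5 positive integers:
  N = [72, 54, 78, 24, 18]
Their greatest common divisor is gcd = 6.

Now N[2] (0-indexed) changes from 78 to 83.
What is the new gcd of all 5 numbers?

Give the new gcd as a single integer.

Numbers: [72, 54, 78, 24, 18], gcd = 6
Change: index 2, 78 -> 83
gcd of the OTHER numbers (without index 2): gcd([72, 54, 24, 18]) = 6
New gcd = gcd(g_others, new_val) = gcd(6, 83) = 1

Answer: 1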